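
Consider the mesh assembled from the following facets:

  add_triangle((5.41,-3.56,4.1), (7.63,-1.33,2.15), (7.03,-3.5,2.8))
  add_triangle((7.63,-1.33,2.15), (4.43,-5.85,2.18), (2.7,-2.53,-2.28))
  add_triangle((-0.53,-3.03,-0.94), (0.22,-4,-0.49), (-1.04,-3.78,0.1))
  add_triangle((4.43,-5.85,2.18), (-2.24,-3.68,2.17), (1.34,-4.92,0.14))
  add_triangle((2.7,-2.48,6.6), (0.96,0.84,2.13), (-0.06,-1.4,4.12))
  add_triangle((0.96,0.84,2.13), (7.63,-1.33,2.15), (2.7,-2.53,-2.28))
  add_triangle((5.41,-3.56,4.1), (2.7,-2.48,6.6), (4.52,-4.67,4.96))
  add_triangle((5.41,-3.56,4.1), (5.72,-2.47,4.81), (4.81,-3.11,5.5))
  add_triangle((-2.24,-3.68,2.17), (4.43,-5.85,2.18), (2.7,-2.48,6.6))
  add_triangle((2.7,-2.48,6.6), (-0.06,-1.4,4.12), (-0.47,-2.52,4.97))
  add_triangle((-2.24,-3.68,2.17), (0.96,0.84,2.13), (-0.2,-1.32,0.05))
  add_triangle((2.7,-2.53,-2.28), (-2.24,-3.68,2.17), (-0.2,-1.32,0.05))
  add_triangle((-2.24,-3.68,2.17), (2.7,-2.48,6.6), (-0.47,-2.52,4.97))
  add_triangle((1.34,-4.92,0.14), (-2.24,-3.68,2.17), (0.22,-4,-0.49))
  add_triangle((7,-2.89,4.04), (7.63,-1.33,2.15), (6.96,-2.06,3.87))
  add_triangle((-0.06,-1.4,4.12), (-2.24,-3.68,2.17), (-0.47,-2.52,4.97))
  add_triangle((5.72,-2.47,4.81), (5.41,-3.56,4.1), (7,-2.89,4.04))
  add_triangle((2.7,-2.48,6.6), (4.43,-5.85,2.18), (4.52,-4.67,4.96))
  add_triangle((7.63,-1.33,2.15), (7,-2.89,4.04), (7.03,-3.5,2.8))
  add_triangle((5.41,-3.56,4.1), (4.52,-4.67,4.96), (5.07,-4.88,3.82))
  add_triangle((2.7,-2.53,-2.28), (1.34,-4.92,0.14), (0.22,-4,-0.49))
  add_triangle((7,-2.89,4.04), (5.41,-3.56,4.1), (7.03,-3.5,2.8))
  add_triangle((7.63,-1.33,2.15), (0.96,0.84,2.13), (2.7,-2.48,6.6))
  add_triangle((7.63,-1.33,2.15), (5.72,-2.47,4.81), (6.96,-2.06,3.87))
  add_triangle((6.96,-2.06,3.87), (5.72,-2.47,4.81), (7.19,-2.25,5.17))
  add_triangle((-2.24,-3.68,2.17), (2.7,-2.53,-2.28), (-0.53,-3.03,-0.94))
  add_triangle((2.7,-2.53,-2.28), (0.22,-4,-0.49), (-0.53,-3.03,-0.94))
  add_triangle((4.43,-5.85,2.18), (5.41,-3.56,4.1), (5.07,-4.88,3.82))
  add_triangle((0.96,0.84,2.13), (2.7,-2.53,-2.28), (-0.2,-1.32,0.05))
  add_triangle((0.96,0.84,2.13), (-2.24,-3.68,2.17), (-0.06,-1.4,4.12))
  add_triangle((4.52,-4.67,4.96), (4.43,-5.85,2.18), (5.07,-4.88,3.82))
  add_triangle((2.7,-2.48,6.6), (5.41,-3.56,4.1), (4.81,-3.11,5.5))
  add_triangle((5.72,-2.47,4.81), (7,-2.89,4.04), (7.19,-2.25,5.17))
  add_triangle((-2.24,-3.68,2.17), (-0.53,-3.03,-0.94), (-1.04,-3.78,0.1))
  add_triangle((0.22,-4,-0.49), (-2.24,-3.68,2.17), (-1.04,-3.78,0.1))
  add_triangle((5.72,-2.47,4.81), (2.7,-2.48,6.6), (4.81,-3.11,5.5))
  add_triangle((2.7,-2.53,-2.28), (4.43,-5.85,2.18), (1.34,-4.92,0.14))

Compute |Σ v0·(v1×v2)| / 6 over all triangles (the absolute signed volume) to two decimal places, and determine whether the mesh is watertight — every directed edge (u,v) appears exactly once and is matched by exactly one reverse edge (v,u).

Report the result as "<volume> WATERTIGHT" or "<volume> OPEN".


Per-triangle v0·(v1×v2)/6:
  t1: -4.7240
  t2: +22.0753
  t3: +0.7347
  t4: +10.1574
  t5: +3.1639
  t6: -0.9744
  t7: +5.9893
  t8: +2.1404
  t9: +28.4577
  t10: +1.6606
  t11: -1.1722
  t12: +0.4981
  t13: +5.6428
  t14: +3.0778
  t15: +1.8269
  t16: +0.4570
  t17: +2.2111
  t18: +2.8626
  t19: +4.2411
  t20: +2.1700
  t21: +2.6725
  t22: +2.6274
  t23: +12.2314
  t24: -0.1314
  t25: -0.8260
  t26: -4.0503
  t27: +1.8861
  t28: +1.5796
  t29: -1.9017
  t30: +0.3689
  t31: +2.3956
  t32: +1.4027
  t33: +1.3937
  t34: +0.3924
  t35: +1.2635
  t36: +2.4405
  t37: +8.7912
Σ = +123.0323 → |volume| = 123.03

Directed edges: 111 total; 9 unmatched, e.g. (5.41,-3.56,4.1)→(7.63,-1.33,2.15) → open.

123.03 OPEN


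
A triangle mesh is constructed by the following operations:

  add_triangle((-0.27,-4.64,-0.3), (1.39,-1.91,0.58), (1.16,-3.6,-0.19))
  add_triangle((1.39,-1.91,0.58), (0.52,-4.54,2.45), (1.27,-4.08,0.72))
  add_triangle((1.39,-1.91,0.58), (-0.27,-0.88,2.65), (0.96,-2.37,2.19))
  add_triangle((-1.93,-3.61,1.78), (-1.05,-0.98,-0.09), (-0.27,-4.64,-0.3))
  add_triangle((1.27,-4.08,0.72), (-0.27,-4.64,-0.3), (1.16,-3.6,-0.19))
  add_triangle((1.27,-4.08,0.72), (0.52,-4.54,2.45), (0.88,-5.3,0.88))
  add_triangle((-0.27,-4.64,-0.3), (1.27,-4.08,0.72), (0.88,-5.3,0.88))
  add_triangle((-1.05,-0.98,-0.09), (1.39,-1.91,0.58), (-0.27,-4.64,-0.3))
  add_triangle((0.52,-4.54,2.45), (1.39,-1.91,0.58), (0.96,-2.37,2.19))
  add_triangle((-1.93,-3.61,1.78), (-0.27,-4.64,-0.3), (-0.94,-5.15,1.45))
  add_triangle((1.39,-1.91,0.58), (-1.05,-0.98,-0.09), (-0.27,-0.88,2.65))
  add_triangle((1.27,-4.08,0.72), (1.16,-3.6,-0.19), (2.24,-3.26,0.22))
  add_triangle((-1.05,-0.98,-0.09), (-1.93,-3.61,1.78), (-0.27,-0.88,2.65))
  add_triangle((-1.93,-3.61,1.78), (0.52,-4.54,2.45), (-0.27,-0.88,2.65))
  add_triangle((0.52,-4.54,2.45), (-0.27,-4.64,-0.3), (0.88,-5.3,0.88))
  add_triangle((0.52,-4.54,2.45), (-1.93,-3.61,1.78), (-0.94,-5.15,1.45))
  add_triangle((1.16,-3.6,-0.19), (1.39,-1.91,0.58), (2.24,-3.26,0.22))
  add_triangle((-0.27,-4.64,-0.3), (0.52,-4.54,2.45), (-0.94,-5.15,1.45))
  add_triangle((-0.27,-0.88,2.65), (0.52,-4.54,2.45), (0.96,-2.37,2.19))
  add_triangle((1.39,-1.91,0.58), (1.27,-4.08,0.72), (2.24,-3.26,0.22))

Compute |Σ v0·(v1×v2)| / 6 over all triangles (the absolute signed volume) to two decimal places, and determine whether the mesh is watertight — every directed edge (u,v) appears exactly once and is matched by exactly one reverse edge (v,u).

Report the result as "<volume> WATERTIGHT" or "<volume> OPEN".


18.02 WATERTIGHT

Per-triangle v0·(v1×v2)/6:
  t1: -0.6954
  t2: +1.0394
  t3: +0.1540
  t4: +1.5815
  t5: +0.9921
  t6: +0.8966
  t7: +0.5212
  t8: -0.5093
  t9: +1.0422
  t10: +1.3745
  t11: -1.4497
  t12: +0.6781
  t13: +0.6323
  t14: +3.9041
  t15: +1.7799
  t16: +2.1623
  t17: -0.3037
  t18: +2.4398
  t19: +1.3888
  t20: +0.3946
Σ = +18.0234 → |volume| = 18.02

Directed edges: 60 total, each appears once with its reverse present → watertight.


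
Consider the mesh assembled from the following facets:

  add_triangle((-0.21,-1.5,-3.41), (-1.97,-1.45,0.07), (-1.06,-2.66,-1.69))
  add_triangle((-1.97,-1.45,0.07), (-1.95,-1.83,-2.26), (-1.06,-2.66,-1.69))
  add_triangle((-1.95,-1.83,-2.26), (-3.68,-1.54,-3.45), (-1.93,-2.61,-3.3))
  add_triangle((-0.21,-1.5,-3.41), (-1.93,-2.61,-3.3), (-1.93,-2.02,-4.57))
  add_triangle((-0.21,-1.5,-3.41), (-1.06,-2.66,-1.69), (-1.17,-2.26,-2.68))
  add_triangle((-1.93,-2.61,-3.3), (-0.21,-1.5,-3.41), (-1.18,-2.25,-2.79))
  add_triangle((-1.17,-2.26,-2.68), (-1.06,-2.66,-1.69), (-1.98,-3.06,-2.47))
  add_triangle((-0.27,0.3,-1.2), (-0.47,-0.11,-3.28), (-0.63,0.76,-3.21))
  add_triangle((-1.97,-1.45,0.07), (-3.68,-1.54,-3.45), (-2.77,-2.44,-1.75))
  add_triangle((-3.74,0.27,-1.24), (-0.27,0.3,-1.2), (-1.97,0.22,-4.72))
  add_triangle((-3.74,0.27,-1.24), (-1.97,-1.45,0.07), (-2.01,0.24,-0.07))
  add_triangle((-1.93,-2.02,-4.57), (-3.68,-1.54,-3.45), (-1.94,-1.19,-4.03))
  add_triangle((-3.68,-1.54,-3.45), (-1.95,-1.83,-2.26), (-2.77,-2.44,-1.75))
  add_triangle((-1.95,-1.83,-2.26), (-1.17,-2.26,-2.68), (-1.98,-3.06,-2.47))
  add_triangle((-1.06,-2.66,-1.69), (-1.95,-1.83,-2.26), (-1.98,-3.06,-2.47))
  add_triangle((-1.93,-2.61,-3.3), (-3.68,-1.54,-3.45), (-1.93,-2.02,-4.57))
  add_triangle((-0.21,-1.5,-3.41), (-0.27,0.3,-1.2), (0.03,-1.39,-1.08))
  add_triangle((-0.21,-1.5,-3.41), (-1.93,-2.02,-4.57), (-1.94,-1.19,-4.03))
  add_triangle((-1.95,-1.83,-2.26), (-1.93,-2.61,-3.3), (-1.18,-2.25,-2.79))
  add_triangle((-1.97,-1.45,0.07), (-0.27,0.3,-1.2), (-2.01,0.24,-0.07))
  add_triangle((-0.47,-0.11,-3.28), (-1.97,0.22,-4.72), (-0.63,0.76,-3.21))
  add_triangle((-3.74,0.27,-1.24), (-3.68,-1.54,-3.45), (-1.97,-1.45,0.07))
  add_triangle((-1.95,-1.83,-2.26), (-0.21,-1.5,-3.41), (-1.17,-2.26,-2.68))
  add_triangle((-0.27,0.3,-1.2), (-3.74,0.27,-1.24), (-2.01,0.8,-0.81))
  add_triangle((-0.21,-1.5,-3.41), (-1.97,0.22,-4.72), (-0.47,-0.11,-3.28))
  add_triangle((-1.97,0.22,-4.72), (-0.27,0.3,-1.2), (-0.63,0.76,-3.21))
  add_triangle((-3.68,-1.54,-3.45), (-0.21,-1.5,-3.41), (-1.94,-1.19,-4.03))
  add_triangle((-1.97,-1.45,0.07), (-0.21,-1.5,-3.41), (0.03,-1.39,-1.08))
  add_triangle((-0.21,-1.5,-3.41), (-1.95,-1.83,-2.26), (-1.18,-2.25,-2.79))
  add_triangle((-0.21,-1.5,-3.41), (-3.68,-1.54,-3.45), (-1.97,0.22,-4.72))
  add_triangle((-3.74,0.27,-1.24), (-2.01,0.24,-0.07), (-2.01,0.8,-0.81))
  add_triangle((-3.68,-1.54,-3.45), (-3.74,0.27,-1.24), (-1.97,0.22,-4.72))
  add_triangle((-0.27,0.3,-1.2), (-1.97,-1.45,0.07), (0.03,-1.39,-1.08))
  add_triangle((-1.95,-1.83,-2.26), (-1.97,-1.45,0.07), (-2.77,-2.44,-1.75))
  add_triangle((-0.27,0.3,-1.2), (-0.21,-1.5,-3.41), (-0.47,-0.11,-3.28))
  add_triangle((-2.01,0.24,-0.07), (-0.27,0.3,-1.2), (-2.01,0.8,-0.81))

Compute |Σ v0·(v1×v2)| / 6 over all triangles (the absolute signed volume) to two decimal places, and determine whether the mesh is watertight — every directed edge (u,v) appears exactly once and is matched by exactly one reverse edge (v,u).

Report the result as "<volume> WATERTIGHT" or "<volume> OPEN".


Per-triangle v0·(v1×v2)/6:
  t1: -1.3461
  t2: +1.2137
  t3: +0.4496
  t4: +1.0758
  t5: +0.5073
  t6: +0.3400
  t7: +0.3567
  t8: -0.0149
  t9: +1.1809
  t10: +0.6572
  t11: +0.6347
  t12: +1.0039
  t13: +0.8659
  t14: +0.4510
  t15: -0.0854
  t16: +1.9433
  t17: -0.0566
  t18: +0.5553
  t19: +0.0256
  t20: -0.6597
  t21: +0.5784
  t22: +3.0271
  t23: +0.6352
  t24: +0.4282
  t25: +0.9223
  t26: +0.0254
  t27: -1.1699
  t28: +1.1078
  t29: -0.5736
  t30: +4.5466
  t31: +0.2520
  t32: +4.6855
  t33: -0.7375
  t34: -0.0673
  t35: -0.0224
  t36: -0.1570
Σ = +22.5792 → |volume| = 22.58

Directed edges: 108 total, each appears once with its reverse present → watertight.

22.58 WATERTIGHT


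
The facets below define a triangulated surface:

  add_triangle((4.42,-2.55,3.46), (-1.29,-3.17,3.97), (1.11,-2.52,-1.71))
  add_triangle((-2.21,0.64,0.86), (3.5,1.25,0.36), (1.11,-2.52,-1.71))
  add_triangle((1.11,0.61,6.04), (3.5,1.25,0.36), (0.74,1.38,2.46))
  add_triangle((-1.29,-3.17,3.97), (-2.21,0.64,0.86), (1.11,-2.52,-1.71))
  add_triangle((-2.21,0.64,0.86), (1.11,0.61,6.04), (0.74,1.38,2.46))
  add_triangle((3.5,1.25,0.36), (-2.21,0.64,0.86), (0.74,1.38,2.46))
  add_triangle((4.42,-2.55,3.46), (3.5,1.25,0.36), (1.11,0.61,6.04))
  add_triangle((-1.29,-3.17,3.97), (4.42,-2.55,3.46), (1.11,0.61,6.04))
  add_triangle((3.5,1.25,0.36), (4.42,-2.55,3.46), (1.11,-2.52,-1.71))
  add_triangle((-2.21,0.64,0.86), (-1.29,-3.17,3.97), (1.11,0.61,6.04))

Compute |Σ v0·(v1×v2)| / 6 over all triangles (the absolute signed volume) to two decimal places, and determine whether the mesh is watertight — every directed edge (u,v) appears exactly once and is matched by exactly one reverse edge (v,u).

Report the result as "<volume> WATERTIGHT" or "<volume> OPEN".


79.46 WATERTIGHT

Per-triangle v0·(v1×v2)/6:
  t1: +14.3316
  t2: -0.3289
  t3: +3.5597
  t4: +4.4765
  t5: +2.8578
  t6: +1.2799
  t7: +14.6458
  t8: +19.4977
  t9: +9.5061
  t10: +9.6371
Σ = +79.4633 → |volume| = 79.46

Directed edges: 30 total, each appears once with its reverse present → watertight.


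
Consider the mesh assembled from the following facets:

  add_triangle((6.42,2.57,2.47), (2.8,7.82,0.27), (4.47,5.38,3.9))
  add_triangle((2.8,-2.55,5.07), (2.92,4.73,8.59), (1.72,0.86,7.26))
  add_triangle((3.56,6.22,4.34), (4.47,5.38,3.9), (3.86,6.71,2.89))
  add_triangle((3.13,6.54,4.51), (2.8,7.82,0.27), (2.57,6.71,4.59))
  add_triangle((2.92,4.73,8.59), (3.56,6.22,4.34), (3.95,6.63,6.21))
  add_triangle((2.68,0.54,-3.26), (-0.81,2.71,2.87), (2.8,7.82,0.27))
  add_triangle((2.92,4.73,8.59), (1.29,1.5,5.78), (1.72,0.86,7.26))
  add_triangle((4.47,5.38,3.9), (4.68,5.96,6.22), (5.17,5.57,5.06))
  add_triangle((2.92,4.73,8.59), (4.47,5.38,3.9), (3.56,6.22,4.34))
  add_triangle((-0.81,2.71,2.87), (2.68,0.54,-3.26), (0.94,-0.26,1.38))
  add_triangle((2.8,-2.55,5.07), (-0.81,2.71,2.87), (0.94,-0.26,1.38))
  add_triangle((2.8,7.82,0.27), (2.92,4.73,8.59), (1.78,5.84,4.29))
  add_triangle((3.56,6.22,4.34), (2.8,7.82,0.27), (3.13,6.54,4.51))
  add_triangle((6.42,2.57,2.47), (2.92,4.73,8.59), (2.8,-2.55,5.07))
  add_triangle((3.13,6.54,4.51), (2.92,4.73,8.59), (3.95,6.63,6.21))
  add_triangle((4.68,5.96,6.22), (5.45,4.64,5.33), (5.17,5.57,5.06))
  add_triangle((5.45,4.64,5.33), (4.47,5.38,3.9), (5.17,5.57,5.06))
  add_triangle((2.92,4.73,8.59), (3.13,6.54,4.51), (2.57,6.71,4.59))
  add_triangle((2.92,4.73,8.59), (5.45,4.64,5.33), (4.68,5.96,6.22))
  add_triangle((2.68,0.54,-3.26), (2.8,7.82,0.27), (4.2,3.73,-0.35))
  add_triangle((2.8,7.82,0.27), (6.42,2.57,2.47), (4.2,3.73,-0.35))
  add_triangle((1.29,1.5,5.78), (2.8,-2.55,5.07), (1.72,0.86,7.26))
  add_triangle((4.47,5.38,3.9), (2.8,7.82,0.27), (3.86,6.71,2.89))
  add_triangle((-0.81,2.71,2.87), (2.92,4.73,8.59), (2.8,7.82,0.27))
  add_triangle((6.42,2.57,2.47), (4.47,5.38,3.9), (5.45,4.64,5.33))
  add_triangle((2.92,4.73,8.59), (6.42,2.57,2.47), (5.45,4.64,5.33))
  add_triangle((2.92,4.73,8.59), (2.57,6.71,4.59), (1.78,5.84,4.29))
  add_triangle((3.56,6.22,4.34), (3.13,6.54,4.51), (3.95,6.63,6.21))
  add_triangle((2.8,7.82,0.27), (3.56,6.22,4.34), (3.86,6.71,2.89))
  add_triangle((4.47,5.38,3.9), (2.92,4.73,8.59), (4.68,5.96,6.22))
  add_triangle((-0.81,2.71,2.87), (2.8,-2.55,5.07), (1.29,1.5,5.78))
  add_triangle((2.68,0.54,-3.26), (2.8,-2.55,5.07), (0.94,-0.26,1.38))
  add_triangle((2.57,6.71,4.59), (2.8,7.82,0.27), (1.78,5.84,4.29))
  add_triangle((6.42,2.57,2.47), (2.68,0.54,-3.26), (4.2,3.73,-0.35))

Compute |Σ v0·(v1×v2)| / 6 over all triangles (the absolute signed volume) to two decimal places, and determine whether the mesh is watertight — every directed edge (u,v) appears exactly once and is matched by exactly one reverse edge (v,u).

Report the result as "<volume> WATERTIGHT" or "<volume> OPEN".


Per-triangle v0·(v1×v2)/6:
  t1: +18.7295
  t2: +10.5555
  t3: +2.5865
  t4: +3.5429
  t5: -0.5024
  t6: -1.3906
  t7: +1.2295
  t8: +1.1726
  t9: +7.5942
  t10: -3.6168
  t11: -1.5028
  t12: -9.9510
  t13: +3.2041
  t14: +44.5413
  t15: +3.3405
  t16: +1.7369
  t17: +0.5060
  t18: +3.6982
  t19: +6.9410
  t20: +10.6886
  t21: +12.3220
  t22: -1.2748
  t23: +1.7576
  t24: +23.9909
  t25: +6.6869
  t26: +7.3203
  t27: +3.1010
  t28: +0.9982
  t29: +3.2180
  t30: +0.4619
  t31: +2.2432
  t32: -1.8087
  t33: +2.6591
  t34: +10.5273
Σ = +175.3067 → |volume| = 175.31

Directed edges: 102 total; 6 unmatched, e.g. (2.92,4.73,8.59)→(1.29,1.5,5.78) → open.

175.31 OPEN


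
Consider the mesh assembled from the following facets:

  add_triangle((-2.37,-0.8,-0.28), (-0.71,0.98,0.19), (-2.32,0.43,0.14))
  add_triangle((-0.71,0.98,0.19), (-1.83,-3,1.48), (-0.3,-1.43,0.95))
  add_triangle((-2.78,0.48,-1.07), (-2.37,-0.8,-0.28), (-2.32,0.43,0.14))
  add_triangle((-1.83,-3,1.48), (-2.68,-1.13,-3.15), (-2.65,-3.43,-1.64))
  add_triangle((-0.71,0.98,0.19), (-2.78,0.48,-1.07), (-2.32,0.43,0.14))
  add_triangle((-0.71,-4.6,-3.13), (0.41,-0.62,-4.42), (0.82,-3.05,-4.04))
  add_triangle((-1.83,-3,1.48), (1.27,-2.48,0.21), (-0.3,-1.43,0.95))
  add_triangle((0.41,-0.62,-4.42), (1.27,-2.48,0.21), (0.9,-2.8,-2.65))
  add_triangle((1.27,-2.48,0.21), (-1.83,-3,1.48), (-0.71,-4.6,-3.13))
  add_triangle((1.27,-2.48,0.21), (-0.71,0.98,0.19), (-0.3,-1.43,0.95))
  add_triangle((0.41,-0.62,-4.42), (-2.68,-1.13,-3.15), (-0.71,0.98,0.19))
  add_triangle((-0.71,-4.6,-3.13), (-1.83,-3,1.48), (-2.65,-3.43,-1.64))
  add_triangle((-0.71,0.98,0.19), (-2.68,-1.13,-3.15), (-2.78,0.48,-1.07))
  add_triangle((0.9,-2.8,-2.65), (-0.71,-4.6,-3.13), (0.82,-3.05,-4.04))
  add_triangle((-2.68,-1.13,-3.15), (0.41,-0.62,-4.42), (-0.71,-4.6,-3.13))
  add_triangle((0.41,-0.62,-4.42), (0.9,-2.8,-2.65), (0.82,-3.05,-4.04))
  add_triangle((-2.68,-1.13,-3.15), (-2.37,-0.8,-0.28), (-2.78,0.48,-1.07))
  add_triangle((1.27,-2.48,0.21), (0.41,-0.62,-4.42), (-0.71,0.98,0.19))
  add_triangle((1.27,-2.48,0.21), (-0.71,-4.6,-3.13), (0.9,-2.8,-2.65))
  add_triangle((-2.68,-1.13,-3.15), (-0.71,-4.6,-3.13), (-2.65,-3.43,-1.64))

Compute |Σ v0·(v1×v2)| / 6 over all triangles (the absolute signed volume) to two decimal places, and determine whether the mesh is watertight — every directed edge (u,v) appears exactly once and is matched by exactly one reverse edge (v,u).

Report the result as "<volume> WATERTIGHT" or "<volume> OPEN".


Per-triangle v0·(v1×v2)/6:
  t1: -0.0683
  t2: +0.3526
  t3: +0.5873
  t4: +2.2828
  t5: +0.4040
  t6: +3.1948
  t7: +0.6302
  t8: +1.0973
  t9: +6.4505
  t10: +0.0452
  t11: +2.4384
  t12: +4.9977
  t13: +0.4997
  t14: +1.2696
  t15: +8.6034
  t16: +0.4003
  t17: +1.6535
  t18: -0.3743
  t19: +2.8817
  t20: +5.2041
Σ = +42.5504 → |volume| = 42.55

Directed edges: 60 total; 4 unmatched, e.g. (-2.37,-0.8,-0.28)→(-0.71,0.98,0.19) → open.

42.55 OPEN


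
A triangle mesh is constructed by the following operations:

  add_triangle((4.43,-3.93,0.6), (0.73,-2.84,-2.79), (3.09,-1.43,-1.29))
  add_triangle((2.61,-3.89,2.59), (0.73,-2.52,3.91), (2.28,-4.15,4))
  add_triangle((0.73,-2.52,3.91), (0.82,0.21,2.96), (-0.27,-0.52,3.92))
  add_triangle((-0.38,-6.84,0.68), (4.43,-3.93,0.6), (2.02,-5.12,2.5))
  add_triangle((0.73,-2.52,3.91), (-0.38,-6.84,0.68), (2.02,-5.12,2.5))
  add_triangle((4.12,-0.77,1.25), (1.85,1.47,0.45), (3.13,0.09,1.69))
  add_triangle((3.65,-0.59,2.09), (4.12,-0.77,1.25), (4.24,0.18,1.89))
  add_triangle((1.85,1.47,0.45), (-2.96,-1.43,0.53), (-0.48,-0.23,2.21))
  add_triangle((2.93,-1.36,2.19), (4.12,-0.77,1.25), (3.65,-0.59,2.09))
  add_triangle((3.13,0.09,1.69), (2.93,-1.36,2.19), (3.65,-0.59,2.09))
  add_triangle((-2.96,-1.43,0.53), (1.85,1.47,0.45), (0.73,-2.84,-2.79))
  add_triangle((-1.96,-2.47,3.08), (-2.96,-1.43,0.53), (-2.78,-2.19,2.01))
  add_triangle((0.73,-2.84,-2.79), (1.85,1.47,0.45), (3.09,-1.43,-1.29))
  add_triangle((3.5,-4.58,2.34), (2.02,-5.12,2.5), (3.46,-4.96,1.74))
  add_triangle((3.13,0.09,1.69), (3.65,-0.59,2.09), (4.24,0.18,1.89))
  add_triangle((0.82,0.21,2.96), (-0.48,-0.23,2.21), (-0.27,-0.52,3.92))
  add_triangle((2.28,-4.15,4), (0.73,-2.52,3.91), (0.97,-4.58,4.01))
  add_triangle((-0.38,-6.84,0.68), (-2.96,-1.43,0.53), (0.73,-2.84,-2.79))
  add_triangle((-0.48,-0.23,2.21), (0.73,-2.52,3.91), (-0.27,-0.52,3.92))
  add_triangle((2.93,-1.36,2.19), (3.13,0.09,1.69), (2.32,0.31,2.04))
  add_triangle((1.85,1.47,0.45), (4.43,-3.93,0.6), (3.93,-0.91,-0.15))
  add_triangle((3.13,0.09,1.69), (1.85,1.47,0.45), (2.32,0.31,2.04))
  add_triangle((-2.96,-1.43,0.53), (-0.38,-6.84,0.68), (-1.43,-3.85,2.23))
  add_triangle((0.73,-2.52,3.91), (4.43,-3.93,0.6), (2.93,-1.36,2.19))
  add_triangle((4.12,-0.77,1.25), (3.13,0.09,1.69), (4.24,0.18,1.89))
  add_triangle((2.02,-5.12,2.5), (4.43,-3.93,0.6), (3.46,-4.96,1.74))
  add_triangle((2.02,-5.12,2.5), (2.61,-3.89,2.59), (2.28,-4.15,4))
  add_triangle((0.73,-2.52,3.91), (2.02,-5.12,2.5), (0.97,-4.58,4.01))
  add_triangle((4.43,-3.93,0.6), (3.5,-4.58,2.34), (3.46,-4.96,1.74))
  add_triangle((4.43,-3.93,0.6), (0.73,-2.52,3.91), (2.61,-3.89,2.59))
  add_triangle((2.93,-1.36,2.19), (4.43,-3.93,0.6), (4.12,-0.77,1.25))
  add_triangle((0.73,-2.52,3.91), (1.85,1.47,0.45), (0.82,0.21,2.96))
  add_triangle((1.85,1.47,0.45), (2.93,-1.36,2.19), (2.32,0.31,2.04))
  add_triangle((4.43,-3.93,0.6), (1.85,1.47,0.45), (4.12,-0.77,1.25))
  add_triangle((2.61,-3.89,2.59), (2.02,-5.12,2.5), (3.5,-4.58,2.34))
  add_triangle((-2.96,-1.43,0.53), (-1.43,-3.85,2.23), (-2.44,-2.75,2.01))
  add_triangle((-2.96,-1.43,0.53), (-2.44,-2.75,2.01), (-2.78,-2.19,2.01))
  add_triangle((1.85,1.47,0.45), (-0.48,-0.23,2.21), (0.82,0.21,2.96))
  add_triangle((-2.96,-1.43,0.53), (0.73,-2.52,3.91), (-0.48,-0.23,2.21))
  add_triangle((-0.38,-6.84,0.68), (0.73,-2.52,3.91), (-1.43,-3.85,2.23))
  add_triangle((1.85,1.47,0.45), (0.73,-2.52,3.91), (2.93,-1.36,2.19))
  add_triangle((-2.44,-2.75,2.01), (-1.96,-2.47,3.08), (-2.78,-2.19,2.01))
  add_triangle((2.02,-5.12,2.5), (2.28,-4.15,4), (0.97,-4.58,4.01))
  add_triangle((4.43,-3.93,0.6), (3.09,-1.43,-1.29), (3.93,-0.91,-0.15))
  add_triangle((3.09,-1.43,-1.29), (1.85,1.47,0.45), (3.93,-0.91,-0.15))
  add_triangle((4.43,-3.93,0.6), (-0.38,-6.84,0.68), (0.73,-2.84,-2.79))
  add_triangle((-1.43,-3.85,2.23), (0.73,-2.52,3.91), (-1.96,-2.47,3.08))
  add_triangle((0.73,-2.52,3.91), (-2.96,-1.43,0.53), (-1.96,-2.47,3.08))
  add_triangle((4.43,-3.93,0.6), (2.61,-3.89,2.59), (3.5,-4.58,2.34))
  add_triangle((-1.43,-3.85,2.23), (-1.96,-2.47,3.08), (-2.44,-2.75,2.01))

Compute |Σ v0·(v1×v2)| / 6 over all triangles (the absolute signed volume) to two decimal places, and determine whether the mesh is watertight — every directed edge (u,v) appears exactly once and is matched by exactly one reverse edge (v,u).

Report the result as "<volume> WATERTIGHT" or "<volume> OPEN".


107.41 WATERTIGHT

Per-triangle v0·(v1×v2)/6:
  t1: +5.5624
  t2: -0.0405
  t3: +1.7322
  t4: +10.0006
  t5: +7.6390
  t6: +0.9747
  t7: +0.6179
  t8: +0.6031
  t9: +0.6305
  t10: +0.1306
  t11: -0.4745
  t12: +0.0040
  t13: +1.4021
  t14: +1.1181
  t15: +0.1412
  t16: +0.1713
  t17: +1.7671
  t18: +9.6965
  t19: +0.3873
  t20: +0.6704
  t21: +1.9466
  t22: +0.6516
  t23: +5.5284
  t24: +5.9662
  t25: -0.2146
  t26: +0.0163
  t27: +1.4322
  t28: -1.5138
  t29: +1.2200
  t30: +1.3388
  t31: +3.1864
  t32: +2.1305
  t33: -0.9796
  t34: +1.1647
  t35: +0.9026
  t36: +0.9216
  t37: +0.5149
  t38: +0.4457
  t39: +3.0139
  t40: +6.9055
  t41: +2.8324
  t42: +0.5324
  t43: +2.3823
  t44: +2.5895
  t45: +1.2137
  t46: +16.4925
  t47: +3.4024
  t48: -0.8314
  t49: +0.2664
  t50: +1.2222
Σ = +107.4144 → |volume| = 107.41

Directed edges: 150 total, each appears once with its reverse present → watertight.


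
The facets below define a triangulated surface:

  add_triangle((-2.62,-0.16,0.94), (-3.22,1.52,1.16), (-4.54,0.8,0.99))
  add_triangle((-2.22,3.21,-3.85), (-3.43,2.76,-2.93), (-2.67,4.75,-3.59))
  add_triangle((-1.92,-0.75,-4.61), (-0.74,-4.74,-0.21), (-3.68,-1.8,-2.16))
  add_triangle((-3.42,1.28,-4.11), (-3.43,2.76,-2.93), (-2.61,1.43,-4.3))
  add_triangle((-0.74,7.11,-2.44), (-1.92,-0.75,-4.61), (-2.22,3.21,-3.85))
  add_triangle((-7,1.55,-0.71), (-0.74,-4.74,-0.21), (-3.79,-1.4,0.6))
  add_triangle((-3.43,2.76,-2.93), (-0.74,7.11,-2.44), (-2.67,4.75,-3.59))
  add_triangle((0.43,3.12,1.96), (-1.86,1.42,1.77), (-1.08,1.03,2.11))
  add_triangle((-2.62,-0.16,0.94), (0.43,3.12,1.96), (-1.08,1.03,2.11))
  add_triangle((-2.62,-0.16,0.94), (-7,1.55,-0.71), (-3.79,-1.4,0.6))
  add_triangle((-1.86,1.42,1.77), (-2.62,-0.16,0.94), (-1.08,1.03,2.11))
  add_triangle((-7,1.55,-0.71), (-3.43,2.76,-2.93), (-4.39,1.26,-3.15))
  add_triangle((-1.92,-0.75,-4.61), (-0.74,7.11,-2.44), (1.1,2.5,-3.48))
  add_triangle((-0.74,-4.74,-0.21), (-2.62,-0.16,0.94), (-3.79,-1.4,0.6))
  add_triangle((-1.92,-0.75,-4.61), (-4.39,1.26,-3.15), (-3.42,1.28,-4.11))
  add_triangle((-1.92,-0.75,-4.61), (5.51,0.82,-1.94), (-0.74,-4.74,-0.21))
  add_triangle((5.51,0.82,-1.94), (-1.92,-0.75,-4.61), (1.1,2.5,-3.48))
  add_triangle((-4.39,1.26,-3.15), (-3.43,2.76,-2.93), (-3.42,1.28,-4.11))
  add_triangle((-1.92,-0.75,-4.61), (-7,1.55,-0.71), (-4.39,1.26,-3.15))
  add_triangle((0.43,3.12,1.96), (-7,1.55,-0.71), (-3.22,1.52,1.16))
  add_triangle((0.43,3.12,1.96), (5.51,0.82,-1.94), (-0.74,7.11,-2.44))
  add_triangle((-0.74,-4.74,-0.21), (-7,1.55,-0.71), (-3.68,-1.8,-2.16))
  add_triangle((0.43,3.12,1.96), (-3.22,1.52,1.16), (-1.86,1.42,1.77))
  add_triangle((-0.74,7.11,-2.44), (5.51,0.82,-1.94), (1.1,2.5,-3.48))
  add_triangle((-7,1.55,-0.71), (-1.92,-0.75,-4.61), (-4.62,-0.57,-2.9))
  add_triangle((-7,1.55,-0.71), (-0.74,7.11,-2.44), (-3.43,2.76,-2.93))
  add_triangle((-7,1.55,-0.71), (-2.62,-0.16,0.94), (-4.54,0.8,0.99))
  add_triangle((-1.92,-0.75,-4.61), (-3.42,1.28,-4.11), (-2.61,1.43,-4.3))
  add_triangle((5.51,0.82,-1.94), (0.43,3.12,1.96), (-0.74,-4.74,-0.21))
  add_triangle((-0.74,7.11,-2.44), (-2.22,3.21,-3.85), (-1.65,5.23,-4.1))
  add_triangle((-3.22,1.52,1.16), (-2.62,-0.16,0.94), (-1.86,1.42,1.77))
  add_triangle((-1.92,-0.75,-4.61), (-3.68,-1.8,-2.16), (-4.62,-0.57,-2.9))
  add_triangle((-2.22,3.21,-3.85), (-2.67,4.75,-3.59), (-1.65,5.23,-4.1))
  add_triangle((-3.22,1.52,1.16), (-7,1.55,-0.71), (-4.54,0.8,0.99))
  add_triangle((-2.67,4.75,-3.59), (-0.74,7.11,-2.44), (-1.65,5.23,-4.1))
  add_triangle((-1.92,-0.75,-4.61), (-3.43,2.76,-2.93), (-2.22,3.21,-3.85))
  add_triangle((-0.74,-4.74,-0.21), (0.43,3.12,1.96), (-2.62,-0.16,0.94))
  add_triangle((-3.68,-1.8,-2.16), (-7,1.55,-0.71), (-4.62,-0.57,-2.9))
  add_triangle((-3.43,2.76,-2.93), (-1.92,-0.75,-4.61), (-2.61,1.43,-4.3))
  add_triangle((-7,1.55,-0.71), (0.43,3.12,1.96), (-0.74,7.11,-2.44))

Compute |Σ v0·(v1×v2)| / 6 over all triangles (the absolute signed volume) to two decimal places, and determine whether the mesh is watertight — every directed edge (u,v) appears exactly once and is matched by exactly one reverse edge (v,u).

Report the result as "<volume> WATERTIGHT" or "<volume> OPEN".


220.10 WATERTIGHT

Per-triangle v0·(v1×v2)/6:
  t1: +0.4811
  t2: +1.8399
  t3: +9.3266
  t4: +1.2869
  t5: +4.3703
  t6: +5.9845
  t7: +2.1870
  t8: +1.0060
  t9: -1.3152
  t10: +2.2999
  t11: +0.6258
  t12: +5.4452
  t13: +14.0536
  t14: +1.3150
  t15: +2.2822
  t16: +22.2743
  t17: +12.6597
  t18: +2.0490
  t19: +5.1913
  t20: +3.7721
  t21: +21.5785
  t22: +9.8106
  t23: +1.3464
  t24: +14.7121
  t25: +4.8723
  t26: +15.4053
  t27: +0.9637
  t28: +1.5687
  t29: +7.6566
  t30: -1.5506
  t31: +0.8234
  t32: +3.5880
  t33: +1.5024
  t34: +1.7217
  t35: +3.3751
  t36: +4.9801
  t37: +3.6920
  t38: +4.0967
  t39: -1.5785
  t40: +24.4012
Σ = +220.1008 → |volume| = 220.10

Directed edges: 120 total, each appears once with its reverse present → watertight.


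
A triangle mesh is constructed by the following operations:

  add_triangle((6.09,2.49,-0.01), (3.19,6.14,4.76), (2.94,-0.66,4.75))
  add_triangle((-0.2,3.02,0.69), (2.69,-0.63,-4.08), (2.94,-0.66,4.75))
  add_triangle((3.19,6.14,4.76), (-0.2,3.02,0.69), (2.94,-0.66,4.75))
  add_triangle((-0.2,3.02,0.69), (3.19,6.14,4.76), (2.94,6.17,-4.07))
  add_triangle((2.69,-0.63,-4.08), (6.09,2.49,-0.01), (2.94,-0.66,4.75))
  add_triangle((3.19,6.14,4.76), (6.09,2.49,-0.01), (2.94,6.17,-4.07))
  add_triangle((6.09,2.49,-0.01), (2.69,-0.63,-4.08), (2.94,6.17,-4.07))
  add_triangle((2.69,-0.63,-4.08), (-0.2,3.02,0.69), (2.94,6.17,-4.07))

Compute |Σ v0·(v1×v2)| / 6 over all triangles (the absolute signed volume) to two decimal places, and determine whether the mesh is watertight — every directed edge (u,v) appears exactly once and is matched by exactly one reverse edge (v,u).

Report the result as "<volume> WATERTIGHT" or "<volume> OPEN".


Per-triangle v0·(v1×v2)/6:
  t1: +32.3442
  t2: -12.2706
  t3: +3.9779
  t4: +15.5783
  t5: +16.0514
  t6: +43.9814
  t7: +27.6886
  t8: -0.6702
Σ = +126.6808 → |volume| = 126.68

Directed edges: 24 total, each appears once with its reverse present → watertight.

126.68 WATERTIGHT


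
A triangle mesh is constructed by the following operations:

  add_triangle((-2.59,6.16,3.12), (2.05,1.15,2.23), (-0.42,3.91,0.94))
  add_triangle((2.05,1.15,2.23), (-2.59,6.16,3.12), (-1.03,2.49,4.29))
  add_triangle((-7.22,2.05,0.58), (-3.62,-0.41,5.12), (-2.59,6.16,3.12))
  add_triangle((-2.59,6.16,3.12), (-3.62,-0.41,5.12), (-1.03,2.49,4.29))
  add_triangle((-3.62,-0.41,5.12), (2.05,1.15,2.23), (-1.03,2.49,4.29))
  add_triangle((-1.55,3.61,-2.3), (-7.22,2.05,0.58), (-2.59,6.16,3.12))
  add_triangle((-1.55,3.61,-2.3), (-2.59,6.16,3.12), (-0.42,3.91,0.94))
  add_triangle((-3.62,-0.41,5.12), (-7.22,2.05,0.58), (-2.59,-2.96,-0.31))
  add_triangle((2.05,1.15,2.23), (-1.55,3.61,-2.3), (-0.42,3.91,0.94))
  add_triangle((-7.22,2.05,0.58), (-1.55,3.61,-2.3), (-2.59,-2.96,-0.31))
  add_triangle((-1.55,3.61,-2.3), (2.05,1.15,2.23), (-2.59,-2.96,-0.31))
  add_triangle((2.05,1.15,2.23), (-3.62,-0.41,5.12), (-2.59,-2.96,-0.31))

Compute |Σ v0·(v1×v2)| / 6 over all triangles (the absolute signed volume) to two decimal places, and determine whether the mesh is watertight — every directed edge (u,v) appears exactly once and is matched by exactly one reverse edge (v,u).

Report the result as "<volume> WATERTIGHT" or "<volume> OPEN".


Per-triangle v0·(v1×v2)/6:
  t1: +4.7765
  t2: +7.8496
  t3: +36.5614
  t4: +11.8854
  t5: +6.4981
  t6: +26.9338
  t7: +5.2222
  t8: +22.3707
  t9: +3.0075
  t10: +12.7574
  t11: -3.5215
  t12: +6.0525
Σ = +140.3936 → |volume| = 140.39

Directed edges: 36 total, each appears once with its reverse present → watertight.

140.39 WATERTIGHT


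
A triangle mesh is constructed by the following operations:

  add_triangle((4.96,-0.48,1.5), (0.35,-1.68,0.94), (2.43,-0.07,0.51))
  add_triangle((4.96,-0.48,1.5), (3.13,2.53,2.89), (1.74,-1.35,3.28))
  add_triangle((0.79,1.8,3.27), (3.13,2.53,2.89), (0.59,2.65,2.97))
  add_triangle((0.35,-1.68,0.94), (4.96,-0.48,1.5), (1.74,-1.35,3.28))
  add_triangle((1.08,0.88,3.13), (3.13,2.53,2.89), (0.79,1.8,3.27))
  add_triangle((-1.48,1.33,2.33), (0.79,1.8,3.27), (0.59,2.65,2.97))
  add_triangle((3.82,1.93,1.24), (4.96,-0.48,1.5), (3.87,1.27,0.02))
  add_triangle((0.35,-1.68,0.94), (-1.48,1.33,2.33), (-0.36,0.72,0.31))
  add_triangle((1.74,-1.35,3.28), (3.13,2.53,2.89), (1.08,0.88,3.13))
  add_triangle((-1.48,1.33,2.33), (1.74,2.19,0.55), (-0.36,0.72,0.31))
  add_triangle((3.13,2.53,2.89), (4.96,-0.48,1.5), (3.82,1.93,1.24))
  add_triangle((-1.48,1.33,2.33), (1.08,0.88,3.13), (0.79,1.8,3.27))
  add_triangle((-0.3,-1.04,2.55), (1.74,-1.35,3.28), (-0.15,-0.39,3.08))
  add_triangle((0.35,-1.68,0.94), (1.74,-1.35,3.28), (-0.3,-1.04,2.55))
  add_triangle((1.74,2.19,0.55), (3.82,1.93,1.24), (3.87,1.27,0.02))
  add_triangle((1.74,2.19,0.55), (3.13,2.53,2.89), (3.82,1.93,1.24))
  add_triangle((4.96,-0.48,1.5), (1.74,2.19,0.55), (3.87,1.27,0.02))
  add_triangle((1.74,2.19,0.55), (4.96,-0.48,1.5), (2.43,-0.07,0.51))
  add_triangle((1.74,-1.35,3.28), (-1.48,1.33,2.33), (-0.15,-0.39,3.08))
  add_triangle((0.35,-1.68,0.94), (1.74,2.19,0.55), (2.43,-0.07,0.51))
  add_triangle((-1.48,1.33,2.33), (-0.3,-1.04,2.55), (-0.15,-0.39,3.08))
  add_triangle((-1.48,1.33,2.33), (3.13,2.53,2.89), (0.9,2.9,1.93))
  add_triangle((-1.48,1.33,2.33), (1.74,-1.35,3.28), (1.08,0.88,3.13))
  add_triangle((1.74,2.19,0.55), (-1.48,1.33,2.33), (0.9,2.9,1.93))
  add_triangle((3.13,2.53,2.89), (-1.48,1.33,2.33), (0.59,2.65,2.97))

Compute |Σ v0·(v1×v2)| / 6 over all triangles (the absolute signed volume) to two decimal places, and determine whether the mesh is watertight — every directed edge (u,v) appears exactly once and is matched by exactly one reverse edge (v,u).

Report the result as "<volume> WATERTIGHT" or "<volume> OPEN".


Per-triangle v0·(v1×v2)/6:
  t1: +0.1921
  t2: +8.3473
  t3: +1.4107
  t4: +2.9326
  t5: +1.2829
  t6: +1.1269
  t7: +2.3021
  t8: -0.0593
  t9: +3.0730
  t10: +0.5594
  t11: +3.4961
  t12: +0.9301
  t13: +0.7837
  t14: +1.1691
  t15: +1.0382
  t16: +1.5730
  t17: -2.2751
  t18: +0.4417
  t19: +0.9291
  t20: -0.9112
  t21: +0.6497
  t22: +2.7410
  t23: +2.4931
  t24: +0.0897
  t25: -0.9943
Σ = +33.3217 → |volume| = 33.32

Directed edges: 75 total; 9 unmatched, e.g. (0.35,-1.68,0.94)→(-1.48,1.33,2.33) → open.

33.32 OPEN


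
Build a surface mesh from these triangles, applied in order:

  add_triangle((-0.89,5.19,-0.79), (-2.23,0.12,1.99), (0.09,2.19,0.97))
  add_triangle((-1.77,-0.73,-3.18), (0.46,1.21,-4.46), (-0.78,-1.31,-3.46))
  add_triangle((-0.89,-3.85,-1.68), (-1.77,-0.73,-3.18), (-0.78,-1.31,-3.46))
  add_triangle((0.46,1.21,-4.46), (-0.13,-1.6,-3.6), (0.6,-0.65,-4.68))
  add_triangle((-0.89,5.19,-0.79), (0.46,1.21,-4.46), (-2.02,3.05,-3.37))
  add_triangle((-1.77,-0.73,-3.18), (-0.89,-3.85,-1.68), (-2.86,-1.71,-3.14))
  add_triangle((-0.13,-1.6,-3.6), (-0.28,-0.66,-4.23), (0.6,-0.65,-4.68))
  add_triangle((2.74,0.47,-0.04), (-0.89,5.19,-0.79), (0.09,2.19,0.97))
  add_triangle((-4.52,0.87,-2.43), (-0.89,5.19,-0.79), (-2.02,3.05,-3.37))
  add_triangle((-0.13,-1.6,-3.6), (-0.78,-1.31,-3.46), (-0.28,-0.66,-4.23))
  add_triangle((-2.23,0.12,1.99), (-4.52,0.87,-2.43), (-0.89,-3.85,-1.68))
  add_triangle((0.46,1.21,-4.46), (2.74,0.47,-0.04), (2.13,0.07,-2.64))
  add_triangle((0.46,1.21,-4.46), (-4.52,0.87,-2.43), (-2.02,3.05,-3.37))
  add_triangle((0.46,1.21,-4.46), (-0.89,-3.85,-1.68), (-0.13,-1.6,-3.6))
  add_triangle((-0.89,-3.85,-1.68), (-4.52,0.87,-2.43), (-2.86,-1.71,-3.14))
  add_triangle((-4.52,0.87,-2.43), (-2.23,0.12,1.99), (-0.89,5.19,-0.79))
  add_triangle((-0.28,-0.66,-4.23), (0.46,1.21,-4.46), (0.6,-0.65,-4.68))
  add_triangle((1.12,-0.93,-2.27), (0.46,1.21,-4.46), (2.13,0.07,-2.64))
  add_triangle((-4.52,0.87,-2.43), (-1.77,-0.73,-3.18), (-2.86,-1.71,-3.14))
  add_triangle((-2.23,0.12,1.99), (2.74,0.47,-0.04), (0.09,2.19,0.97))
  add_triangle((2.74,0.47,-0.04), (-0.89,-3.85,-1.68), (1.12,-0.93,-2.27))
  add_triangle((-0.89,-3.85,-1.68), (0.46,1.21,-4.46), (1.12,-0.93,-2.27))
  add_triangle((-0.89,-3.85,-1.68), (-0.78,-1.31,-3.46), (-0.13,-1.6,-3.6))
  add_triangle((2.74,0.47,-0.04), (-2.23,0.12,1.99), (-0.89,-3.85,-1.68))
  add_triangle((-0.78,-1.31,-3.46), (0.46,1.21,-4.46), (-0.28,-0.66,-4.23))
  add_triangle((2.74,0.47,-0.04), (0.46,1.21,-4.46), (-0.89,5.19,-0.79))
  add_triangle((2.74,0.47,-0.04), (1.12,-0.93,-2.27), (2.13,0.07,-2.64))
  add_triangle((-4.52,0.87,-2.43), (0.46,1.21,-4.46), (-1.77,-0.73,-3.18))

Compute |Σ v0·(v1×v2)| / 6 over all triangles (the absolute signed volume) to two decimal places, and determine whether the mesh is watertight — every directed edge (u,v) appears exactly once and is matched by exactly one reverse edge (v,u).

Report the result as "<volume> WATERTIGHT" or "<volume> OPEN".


97.80 WATERTIGHT

Per-triangle v0·(v1×v2)/6:
  t1: +3.2996
  t2: +2.1609
  t3: +2.0916
  t4: -0.9400
  t5: +7.2144
  t6: +2.0659
  t7: +0.6721
  t8: +3.1672
  t9: +8.0108
  t10: +0.4621
  t11: +9.9402
  t12: +1.9483
  t13: +7.2027
  t14: -0.4320
  t15: +2.8083
  t16: +11.9838
  t17: +1.1797
  t18: +1.7091
  t19: +2.5023
  t20: +1.7209
  t21: +2.9376
  t22: +4.0571
  t23: +1.3331
  t24: +2.9165
  t25: +0.3303
  t26: +10.4504
  t27: +1.0329
  t28: +5.9768
Σ = +97.8026 → |volume| = 97.80

Directed edges: 84 total, each appears once with its reverse present → watertight.


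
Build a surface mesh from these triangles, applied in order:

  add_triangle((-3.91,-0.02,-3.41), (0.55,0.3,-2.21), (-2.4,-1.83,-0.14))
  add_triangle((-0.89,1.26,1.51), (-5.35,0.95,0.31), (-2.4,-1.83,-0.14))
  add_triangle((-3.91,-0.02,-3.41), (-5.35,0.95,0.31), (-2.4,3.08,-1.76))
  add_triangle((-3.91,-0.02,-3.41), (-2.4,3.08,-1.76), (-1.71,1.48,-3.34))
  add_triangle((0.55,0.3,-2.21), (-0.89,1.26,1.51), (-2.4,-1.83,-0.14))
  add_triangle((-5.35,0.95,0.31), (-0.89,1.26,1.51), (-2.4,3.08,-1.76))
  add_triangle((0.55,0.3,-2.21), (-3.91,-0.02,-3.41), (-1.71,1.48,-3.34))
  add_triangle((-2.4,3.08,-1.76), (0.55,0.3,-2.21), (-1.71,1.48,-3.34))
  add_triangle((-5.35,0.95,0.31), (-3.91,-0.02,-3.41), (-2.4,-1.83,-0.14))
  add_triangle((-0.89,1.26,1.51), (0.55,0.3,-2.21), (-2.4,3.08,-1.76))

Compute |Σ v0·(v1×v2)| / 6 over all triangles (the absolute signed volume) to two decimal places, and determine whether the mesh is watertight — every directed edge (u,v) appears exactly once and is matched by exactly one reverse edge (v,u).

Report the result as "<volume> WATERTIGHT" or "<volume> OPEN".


Per-triangle v0·(v1×v2)/6:
  t1: +2.8078
  t2: +2.6598
  t3: +9.8149
  t4: +4.0485
  t5: -1.6640
  t6: +5.3171
  t7: +2.2514
  t8: +1.5862
  t9: +7.1381
  t10: +0.9933
Σ = +34.9530 → |volume| = 34.95

Directed edges: 30 total, each appears once with its reverse present → watertight.

34.95 WATERTIGHT


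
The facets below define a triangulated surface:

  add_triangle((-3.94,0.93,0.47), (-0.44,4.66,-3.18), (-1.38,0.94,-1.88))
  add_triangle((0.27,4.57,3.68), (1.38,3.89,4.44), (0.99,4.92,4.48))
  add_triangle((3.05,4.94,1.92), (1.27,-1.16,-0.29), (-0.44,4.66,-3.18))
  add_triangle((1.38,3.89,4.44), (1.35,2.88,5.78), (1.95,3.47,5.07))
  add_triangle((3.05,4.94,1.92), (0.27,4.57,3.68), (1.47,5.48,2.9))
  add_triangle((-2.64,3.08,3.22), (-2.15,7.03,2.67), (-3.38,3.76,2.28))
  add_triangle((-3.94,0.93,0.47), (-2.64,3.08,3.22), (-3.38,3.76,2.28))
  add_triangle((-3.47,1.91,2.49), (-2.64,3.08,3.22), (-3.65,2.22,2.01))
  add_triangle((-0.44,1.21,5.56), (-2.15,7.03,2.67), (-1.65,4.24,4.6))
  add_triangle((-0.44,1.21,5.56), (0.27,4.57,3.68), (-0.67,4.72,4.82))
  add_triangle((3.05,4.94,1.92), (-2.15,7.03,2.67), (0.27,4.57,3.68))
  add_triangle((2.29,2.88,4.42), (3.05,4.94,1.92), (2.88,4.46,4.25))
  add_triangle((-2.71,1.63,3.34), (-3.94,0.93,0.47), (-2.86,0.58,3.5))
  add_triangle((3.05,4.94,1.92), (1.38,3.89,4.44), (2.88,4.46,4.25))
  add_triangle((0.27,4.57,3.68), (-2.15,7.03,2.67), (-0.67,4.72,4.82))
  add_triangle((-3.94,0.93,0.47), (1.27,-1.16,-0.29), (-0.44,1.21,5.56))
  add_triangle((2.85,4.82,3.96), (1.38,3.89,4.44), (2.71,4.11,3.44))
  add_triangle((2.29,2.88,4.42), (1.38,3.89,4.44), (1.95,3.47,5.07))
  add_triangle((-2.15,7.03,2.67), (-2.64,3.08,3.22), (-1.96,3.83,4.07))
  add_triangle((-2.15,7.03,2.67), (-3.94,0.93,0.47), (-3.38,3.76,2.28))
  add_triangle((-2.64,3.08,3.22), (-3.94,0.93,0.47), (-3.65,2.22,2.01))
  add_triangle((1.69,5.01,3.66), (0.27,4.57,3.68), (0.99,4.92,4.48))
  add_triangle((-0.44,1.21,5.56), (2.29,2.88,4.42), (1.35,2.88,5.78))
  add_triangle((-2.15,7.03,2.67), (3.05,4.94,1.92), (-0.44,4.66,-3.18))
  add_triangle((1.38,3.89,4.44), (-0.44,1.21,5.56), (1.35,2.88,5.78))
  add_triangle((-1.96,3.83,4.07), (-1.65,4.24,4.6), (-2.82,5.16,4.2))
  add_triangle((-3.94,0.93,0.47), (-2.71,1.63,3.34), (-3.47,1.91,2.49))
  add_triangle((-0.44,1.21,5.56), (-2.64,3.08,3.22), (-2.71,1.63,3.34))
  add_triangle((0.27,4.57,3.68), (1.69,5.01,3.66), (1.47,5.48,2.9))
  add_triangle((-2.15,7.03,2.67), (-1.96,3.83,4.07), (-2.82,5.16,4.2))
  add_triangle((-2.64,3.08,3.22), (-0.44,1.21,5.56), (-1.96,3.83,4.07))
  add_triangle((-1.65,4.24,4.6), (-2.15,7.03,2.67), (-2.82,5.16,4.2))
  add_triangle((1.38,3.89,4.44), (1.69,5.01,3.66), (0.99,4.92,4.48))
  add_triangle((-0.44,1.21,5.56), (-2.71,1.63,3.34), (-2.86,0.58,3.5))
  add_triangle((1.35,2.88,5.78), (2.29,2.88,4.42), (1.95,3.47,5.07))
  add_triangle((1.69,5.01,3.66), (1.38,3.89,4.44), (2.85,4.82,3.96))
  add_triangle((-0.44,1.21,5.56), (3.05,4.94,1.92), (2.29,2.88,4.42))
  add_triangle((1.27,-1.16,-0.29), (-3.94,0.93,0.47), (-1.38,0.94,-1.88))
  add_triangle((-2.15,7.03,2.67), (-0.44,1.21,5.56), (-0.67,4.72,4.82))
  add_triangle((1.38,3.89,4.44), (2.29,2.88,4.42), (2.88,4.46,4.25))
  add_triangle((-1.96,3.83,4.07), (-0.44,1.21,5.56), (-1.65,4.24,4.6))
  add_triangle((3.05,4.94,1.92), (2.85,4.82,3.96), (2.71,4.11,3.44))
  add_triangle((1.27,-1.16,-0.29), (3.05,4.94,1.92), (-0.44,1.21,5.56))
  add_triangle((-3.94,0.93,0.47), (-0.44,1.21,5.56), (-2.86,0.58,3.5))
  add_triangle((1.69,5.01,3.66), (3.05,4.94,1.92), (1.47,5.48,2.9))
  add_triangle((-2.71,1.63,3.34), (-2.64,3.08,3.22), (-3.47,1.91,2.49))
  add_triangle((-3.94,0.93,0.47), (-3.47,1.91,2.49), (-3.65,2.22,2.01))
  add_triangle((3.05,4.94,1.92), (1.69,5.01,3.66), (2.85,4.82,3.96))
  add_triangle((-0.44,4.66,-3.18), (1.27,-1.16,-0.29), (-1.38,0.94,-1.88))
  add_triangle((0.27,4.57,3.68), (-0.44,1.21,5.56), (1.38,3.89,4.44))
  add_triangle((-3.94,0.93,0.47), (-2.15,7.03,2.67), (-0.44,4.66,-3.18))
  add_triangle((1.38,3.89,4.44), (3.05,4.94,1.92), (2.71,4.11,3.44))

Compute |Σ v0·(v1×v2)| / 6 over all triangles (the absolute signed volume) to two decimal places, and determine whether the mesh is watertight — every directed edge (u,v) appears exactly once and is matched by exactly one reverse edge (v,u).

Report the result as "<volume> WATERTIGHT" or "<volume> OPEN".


142.74 WATERTIGHT

Per-triangle v0·(v1×v2)/6:
  t1: +4.8134
  t2: +0.2425
  t3: +7.7228
  t4: +0.9259
  t5: -1.3813
  t6: +3.6620
  t7: +2.6230
  t8: +0.7348
  t9: +1.8662
  t10: +2.9171
  t11: +10.3044
  t12: +0.7172
  t13: +2.2426
  t14: +2.4216
  t15: +4.1531
  t16: +3.0105
  t17: +0.3264
  t18: +0.3842
  t19: +3.3089
  t20: +3.3438
  t21: -0.0511
  t22: +0.7495
  t23: +0.7555
  t24: +26.5014
  t25: +2.2943
  t26: +0.4150
  t27: +0.8110
  t28: +3.3960
  t29: +1.2794
  t30: -1.7355
  t31: +2.8964
  t32: +3.4230
  t33: +0.9438
  t34: +2.5735
  t35: +0.6435
  t36: +1.6087
  t37: -5.3709
  t38: +1.2108
  t39: +4.8707
  t40: +1.6443
  t41: +1.4075
  t42: +0.4873
  t43: +8.4804
  t44: -2.6383
  t45: +1.8085
  t46: +1.2068
  t47: +0.7239
  t48: +2.2332
  t49: +2.2010
  t50: +4.5267
  t51: +21.0661
  t52: -1.9658
Σ = +142.7356 → |volume| = 142.74

Directed edges: 156 total, each appears once with its reverse present → watertight.
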